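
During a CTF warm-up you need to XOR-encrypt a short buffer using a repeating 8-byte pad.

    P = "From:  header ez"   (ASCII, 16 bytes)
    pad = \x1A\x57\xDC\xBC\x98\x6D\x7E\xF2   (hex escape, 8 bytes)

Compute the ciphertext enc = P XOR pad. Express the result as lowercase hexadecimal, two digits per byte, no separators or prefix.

The 8-byte key repeats, so the effective keystream is 1a 57 dc bc 98 6d 7e f2 1a 57 dc bc 98 6d 7e f2.
byte 0: 46 ⊕ 1a = 5c
byte 1: 72 ⊕ 57 = 25
byte 2: 6f ⊕ dc = b3
byte 3: 6d ⊕ bc = d1
byte 4: 3a ⊕ 98 = a2
byte 5: 20 ⊕ 6d = 4d
byte 6: 20 ⊕ 7e = 5e
byte 7: 68 ⊕ f2 = 9a
byte 8: 65 ⊕ 1a = 7f
byte 9: 61 ⊕ 57 = 36
byte 10: 64 ⊕ dc = b8
byte 11: 65 ⊕ bc = d9
byte 12: 72 ⊕ 98 = ea
byte 13: 20 ⊕ 6d = 4d
byte 14: 65 ⊕ 7e = 1b
byte 15: 7a ⊕ f2 = 88

5c25b3d1a24d5e9a7f36b8d9ea4d1b88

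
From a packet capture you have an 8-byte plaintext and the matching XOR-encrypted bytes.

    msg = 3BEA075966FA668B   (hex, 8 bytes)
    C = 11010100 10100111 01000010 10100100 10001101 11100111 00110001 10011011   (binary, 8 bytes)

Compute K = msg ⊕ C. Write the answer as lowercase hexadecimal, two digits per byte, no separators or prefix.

ef4d45fdeb1d5710

Since C = msg ⊕ K, XORing both sides with msg gives K = msg ⊕ C.
byte 0: 00111011 ^ 11010100 = 11101111
byte 1: 11101010 ^ 10100111 = 01001101
byte 2: 00000111 ^ 01000010 = 01000101
byte 3: 01011001 ^ 10100100 = 11111101
byte 4: 01100110 ^ 10001101 = 11101011
byte 5: 11111010 ^ 11100111 = 00011101
byte 6: 01100110 ^ 00110001 = 01010111
byte 7: 10001011 ^ 10011011 = 00010000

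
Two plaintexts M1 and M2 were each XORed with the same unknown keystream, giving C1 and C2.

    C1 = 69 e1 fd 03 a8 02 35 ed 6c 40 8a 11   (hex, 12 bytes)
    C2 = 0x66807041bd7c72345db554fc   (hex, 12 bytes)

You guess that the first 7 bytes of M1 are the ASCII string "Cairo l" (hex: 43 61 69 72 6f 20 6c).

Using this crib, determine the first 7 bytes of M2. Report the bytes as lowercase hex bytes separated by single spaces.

4c 00 e4 30 7a 5e 2b

First, C1 ⊕ C2 = (M1 ⊕ K) ⊕ (M2 ⊕ K) = M1 ⊕ M2, so the key drops out. Then M2 = (M1 ⊕ M2) ⊕ M1 over the first 7 bytes.
byte 0: (69 ^ 66) ^ 43 = 0f ^ 43 = 4c
byte 1: (e1 ^ 80) ^ 61 = 61 ^ 61 = 00
byte 2: (fd ^ 70) ^ 69 = 8d ^ 69 = e4
byte 3: (03 ^ 41) ^ 72 = 42 ^ 72 = 30
byte 4: (a8 ^ bd) ^ 6f = 15 ^ 6f = 7a
byte 5: (02 ^ 7c) ^ 20 = 7e ^ 20 = 5e
byte 6: (35 ^ 72) ^ 6c = 47 ^ 6c = 2b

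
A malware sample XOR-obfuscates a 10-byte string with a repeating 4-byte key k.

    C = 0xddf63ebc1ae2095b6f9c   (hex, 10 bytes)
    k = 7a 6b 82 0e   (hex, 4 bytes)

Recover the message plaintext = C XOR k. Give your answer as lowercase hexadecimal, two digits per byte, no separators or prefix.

The 4-byte key repeats, so the effective keystream is 7a 6b 82 0e 7a 6b 82 0e 7a 6b.
byte 0: dd ^ 7a = a7
byte 1: f6 ^ 6b = 9d
byte 2: 3e ^ 82 = bc
byte 3: bc ^ 0e = b2
byte 4: 1a ^ 7a = 60
byte 5: e2 ^ 6b = 89
byte 6: 09 ^ 82 = 8b
byte 7: 5b ^ 0e = 55
byte 8: 6f ^ 7a = 15
byte 9: 9c ^ 6b = f7

a79dbcb260898b5515f7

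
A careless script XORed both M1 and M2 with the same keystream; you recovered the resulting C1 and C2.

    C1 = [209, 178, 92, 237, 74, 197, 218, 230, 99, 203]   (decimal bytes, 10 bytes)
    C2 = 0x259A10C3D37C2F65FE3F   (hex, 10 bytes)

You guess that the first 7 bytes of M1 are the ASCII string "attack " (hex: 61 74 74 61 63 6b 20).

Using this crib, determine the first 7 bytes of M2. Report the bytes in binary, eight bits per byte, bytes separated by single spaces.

10010101 01011100 00111000 01001111 11111010 11010010 11010101

First, C1 ⊕ C2 = (M1 ⊕ K) ⊕ (M2 ⊕ K) = M1 ⊕ M2, so the key drops out. Then M2 = (M1 ⊕ M2) ⊕ M1 over the first 7 bytes.
byte 0: (d1 XOR 25) XOR 61 = f4 XOR 61 = 95
byte 1: (b2 XOR 9a) XOR 74 = 28 XOR 74 = 5c
byte 2: (5c XOR 10) XOR 74 = 4c XOR 74 = 38
byte 3: (ed XOR c3) XOR 61 = 2e XOR 61 = 4f
byte 4: (4a XOR d3) XOR 63 = 99 XOR 63 = fa
byte 5: (c5 XOR 7c) XOR 6b = b9 XOR 6b = d2
byte 6: (da XOR 2f) XOR 20 = f5 XOR 20 = d5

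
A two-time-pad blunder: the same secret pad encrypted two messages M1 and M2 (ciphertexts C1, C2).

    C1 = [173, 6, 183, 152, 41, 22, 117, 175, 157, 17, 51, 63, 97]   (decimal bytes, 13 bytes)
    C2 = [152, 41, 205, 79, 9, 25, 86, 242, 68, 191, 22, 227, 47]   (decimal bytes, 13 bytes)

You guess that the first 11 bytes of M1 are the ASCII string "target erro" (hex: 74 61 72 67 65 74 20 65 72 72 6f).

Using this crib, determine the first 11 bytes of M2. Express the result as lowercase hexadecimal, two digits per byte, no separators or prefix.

414e08b0457b0338abdc4a

First, C1 ⊕ C2 = (M1 ⊕ K) ⊕ (M2 ⊕ K) = M1 ⊕ M2, so the key drops out. Then M2 = (M1 ⊕ M2) ⊕ M1 over the first 11 bytes.
byte 0: (ad xor 98) xor 74 = 35 xor 74 = 41
byte 1: (06 xor 29) xor 61 = 2f xor 61 = 4e
byte 2: (b7 xor cd) xor 72 = 7a xor 72 = 08
byte 3: (98 xor 4f) xor 67 = d7 xor 67 = b0
byte 4: (29 xor 09) xor 65 = 20 xor 65 = 45
byte 5: (16 xor 19) xor 74 = 0f xor 74 = 7b
byte 6: (75 xor 56) xor 20 = 23 xor 20 = 03
byte 7: (af xor f2) xor 65 = 5d xor 65 = 38
byte 8: (9d xor 44) xor 72 = d9 xor 72 = ab
byte 9: (11 xor bf) xor 72 = ae xor 72 = dc
byte 10: (33 xor 16) xor 6f = 25 xor 6f = 4a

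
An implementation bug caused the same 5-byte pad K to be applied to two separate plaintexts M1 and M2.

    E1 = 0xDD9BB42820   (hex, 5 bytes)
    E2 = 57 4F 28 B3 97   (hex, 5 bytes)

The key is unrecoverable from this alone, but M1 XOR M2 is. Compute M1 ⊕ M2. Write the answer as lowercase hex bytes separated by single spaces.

8a d4 9c 9b b7

E1 ⊕ E2 = (M1 ⊕ K) ⊕ (M2 ⊕ K) = M1 ⊕ M2 — the shared key cancels under XOR.
byte 0: dd XOR 57 = 8a
byte 1: 9b XOR 4f = d4
byte 2: b4 XOR 28 = 9c
byte 3: 28 XOR b3 = 9b
byte 4: 20 XOR 97 = b7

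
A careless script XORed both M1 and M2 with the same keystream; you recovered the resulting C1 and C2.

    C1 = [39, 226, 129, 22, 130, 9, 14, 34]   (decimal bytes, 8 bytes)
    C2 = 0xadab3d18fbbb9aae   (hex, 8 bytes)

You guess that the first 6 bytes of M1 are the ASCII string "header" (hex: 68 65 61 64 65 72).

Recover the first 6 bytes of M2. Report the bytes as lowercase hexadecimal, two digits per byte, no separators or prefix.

e22cdd6a1cc0

First, C1 ⊕ C2 = (M1 ⊕ K) ⊕ (M2 ⊕ K) = M1 ⊕ M2, so the key drops out. Then M2 = (M1 ⊕ M2) ⊕ M1 over the first 6 bytes.
byte 0: (27 ^ ad) ^ 68 = 8a ^ 68 = e2
byte 1: (e2 ^ ab) ^ 65 = 49 ^ 65 = 2c
byte 2: (81 ^ 3d) ^ 61 = bc ^ 61 = dd
byte 3: (16 ^ 18) ^ 64 = 0e ^ 64 = 6a
byte 4: (82 ^ fb) ^ 65 = 79 ^ 65 = 1c
byte 5: (09 ^ bb) ^ 72 = b2 ^ 72 = c0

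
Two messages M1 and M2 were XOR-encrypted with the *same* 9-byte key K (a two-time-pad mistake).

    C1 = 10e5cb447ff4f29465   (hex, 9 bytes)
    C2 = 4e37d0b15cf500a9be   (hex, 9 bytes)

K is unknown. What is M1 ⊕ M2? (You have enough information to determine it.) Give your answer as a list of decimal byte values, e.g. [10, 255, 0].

[94, 210, 27, 245, 35, 1, 242, 61, 219]

C1 ⊕ C2 = (M1 ⊕ K) ⊕ (M2 ⊕ K) = M1 ⊕ M2 — the shared key cancels under XOR.
byte 0: 10 ^ 4e = 5e
byte 1: e5 ^ 37 = d2
byte 2: cb ^ d0 = 1b
byte 3: 44 ^ b1 = f5
byte 4: 7f ^ 5c = 23
byte 5: f4 ^ f5 = 01
byte 6: f2 ^ 00 = f2
byte 7: 94 ^ a9 = 3d
byte 8: 65 ^ be = db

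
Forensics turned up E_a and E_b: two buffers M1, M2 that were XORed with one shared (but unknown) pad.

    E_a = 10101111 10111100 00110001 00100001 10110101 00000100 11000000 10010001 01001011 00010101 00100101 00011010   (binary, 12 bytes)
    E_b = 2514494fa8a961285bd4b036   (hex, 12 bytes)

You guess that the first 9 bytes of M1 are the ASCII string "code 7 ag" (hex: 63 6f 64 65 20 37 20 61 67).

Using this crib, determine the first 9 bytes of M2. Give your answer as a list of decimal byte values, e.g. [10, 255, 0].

First, E_a ⊕ E_b = (M1 ⊕ K) ⊕ (M2 ⊕ K) = M1 ⊕ M2, so the key drops out. Then M2 = (M1 ⊕ M2) ⊕ M1 over the first 9 bytes.
byte 0: (af ^ 25) ^ 63 = 8a ^ 63 = e9
byte 1: (bc ^ 14) ^ 6f = a8 ^ 6f = c7
byte 2: (31 ^ 49) ^ 64 = 78 ^ 64 = 1c
byte 3: (21 ^ 4f) ^ 65 = 6e ^ 65 = 0b
byte 4: (b5 ^ a8) ^ 20 = 1d ^ 20 = 3d
byte 5: (04 ^ a9) ^ 37 = ad ^ 37 = 9a
byte 6: (c0 ^ 61) ^ 20 = a1 ^ 20 = 81
byte 7: (91 ^ 28) ^ 61 = b9 ^ 61 = d8
byte 8: (4b ^ 5b) ^ 67 = 10 ^ 67 = 77

[233, 199, 28, 11, 61, 154, 129, 216, 119]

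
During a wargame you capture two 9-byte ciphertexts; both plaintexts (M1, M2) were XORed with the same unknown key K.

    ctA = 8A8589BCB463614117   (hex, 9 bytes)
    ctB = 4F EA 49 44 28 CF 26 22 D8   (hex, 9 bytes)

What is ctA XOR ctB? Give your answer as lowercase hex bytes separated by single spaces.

ctA ⊕ ctB = (M1 ⊕ K) ⊕ (M2 ⊕ K) = M1 ⊕ M2 — the shared key cancels under XOR.
byte 0: 8a xor 4f = c5
byte 1: 85 xor ea = 6f
byte 2: 89 xor 49 = c0
byte 3: bc xor 44 = f8
byte 4: b4 xor 28 = 9c
byte 5: 63 xor cf = ac
byte 6: 61 xor 26 = 47
byte 7: 41 xor 22 = 63
byte 8: 17 xor d8 = cf

c5 6f c0 f8 9c ac 47 63 cf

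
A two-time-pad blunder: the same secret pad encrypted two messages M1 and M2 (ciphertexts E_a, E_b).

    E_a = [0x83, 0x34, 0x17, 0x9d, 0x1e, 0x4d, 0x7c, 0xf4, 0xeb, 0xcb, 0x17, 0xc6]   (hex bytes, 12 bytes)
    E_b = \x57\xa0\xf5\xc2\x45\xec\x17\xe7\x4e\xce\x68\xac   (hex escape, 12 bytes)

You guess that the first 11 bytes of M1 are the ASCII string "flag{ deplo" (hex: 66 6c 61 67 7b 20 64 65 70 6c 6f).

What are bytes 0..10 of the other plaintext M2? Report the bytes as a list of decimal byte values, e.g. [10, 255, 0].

[178, 248, 131, 56, 32, 129, 15, 118, 213, 105, 16]

First, E_a ⊕ E_b = (M1 ⊕ K) ⊕ (M2 ⊕ K) = M1 ⊕ M2, so the key drops out. Then M2 = (M1 ⊕ M2) ⊕ M1 over the first 11 bytes.
byte 0: (83 ^ 57) ^ 66 = d4 ^ 66 = b2
byte 1: (34 ^ a0) ^ 6c = 94 ^ 6c = f8
byte 2: (17 ^ f5) ^ 61 = e2 ^ 61 = 83
byte 3: (9d ^ c2) ^ 67 = 5f ^ 67 = 38
byte 4: (1e ^ 45) ^ 7b = 5b ^ 7b = 20
byte 5: (4d ^ ec) ^ 20 = a1 ^ 20 = 81
byte 6: (7c ^ 17) ^ 64 = 6b ^ 64 = 0f
byte 7: (f4 ^ e7) ^ 65 = 13 ^ 65 = 76
byte 8: (eb ^ 4e) ^ 70 = a5 ^ 70 = d5
byte 9: (cb ^ ce) ^ 6c = 05 ^ 6c = 69
byte 10: (17 ^ 68) ^ 6f = 7f ^ 6f = 10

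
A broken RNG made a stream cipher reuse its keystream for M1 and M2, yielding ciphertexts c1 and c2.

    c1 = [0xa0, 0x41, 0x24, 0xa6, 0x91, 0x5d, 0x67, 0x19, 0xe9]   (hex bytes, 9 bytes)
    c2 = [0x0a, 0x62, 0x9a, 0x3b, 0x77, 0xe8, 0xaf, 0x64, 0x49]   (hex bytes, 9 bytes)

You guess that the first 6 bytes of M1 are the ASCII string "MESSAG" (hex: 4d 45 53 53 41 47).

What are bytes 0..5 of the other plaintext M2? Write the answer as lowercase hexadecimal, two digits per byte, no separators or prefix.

First, c1 ⊕ c2 = (M1 ⊕ K) ⊕ (M2 ⊕ K) = M1 ⊕ M2, so the key drops out. Then M2 = (M1 ⊕ M2) ⊕ M1 over the first 6 bytes.
byte 0: (a0 ^ 0a) ^ 4d = aa ^ 4d = e7
byte 1: (41 ^ 62) ^ 45 = 23 ^ 45 = 66
byte 2: (24 ^ 9a) ^ 53 = be ^ 53 = ed
byte 3: (a6 ^ 3b) ^ 53 = 9d ^ 53 = ce
byte 4: (91 ^ 77) ^ 41 = e6 ^ 41 = a7
byte 5: (5d ^ e8) ^ 47 = b5 ^ 47 = f2

e766edcea7f2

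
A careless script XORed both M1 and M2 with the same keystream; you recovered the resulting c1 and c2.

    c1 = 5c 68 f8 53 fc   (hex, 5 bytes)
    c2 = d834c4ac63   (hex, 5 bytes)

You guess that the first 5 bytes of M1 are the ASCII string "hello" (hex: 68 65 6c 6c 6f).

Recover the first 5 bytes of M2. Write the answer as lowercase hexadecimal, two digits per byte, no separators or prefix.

ec395093f0

First, c1 ⊕ c2 = (M1 ⊕ K) ⊕ (M2 ⊕ K) = M1 ⊕ M2, so the key drops out. Then M2 = (M1 ⊕ M2) ⊕ M1 over the first 5 bytes.
byte 0: (5c ^ d8) ^ 68 = 84 ^ 68 = ec
byte 1: (68 ^ 34) ^ 65 = 5c ^ 65 = 39
byte 2: (f8 ^ c4) ^ 6c = 3c ^ 6c = 50
byte 3: (53 ^ ac) ^ 6c = ff ^ 6c = 93
byte 4: (fc ^ 63) ^ 6f = 9f ^ 6f = f0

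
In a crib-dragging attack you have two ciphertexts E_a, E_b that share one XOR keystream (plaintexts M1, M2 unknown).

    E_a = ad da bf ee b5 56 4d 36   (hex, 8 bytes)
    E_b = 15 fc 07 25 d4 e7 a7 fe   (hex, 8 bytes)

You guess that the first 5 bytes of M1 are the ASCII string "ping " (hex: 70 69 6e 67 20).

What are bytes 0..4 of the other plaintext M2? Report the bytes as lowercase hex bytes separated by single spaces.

First, E_a ⊕ E_b = (M1 ⊕ K) ⊕ (M2 ⊕ K) = M1 ⊕ M2, so the key drops out. Then M2 = (M1 ⊕ M2) ⊕ M1 over the first 5 bytes.
byte 0: (ad XOR 15) XOR 70 = b8 XOR 70 = c8
byte 1: (da XOR fc) XOR 69 = 26 XOR 69 = 4f
byte 2: (bf XOR 07) XOR 6e = b8 XOR 6e = d6
byte 3: (ee XOR 25) XOR 67 = cb XOR 67 = ac
byte 4: (b5 XOR d4) XOR 20 = 61 XOR 20 = 41

c8 4f d6 ac 41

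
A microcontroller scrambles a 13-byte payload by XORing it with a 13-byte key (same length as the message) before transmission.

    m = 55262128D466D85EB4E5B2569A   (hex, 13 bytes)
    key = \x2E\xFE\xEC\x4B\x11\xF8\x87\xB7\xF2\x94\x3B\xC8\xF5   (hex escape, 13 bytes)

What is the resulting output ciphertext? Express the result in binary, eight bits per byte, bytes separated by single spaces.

01111011 11011000 11001101 01100011 11000101 10011110 01011111 11101001 01000110 01110001 10001001 10011110 01101111

XOR is its own inverse, so applying the key byte-wise gives the result directly.
55 xor 2e = 7b
26 xor fe = d8
21 xor ec = cd
28 xor 4b = 63
d4 xor 11 = c5
66 xor f8 = 9e
d8 xor 87 = 5f
5e xor b7 = e9
b4 xor f2 = 46
e5 xor 94 = 71
b2 xor 3b = 89
56 xor c8 = 9e
9a xor f5 = 6f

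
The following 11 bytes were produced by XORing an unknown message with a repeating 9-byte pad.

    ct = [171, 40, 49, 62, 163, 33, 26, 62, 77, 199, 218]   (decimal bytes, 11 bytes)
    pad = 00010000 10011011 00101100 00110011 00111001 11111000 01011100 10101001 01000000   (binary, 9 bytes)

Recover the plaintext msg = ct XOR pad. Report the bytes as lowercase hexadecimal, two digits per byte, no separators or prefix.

bbb31d0d9ad946970dd741

The 9-byte key repeats, so the effective keystream is 10 9b 2c 33 39 f8 5c a9 40 10 9b.
byte 0: 171 ⊕  16 = 187
byte 1:  40 ⊕ 155 = 179
byte 2:  49 ⊕  44 =  29
byte 3:  62 ⊕  51 =  13
byte 4: 163 ⊕  57 = 154
byte 5:  33 ⊕ 248 = 217
byte 6:  26 ⊕  92 =  70
byte 7:  62 ⊕ 169 = 151
byte 8:  77 ⊕  64 =  13
byte 9: 199 ⊕  16 = 215
byte 10: 218 ⊕ 155 =  65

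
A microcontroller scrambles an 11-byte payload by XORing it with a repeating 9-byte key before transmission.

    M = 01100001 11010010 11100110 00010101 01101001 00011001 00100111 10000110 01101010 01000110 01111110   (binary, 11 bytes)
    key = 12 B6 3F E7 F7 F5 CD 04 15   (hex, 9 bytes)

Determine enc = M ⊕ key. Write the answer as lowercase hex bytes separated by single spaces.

73 64 d9 f2 9e ec ea 82 7f 54 c8

The 9-byte key repeats, so the effective keystream is 12 b6 3f e7 f7 f5 cd 04 15 12 b6.
byte 0: 61 xor 12 = 73
byte 1: d2 xor b6 = 64
byte 2: e6 xor 3f = d9
byte 3: 15 xor e7 = f2
byte 4: 69 xor f7 = 9e
byte 5: 19 xor f5 = ec
byte 6: 27 xor cd = ea
byte 7: 86 xor 04 = 82
byte 8: 6a xor 15 = 7f
byte 9: 46 xor 12 = 54
byte 10: 7e xor b6 = c8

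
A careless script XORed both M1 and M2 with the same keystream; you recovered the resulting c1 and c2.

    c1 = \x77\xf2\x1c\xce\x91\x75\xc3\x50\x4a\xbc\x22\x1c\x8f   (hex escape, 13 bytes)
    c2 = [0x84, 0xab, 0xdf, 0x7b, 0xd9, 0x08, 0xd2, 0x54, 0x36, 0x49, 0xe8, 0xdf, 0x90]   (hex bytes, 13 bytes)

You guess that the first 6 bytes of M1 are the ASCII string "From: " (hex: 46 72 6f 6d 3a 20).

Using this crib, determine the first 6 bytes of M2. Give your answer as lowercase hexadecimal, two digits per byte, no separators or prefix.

b52bacd8725d

First, c1 ⊕ c2 = (M1 ⊕ K) ⊕ (M2 ⊕ K) = M1 ⊕ M2, so the key drops out. Then M2 = (M1 ⊕ M2) ⊕ M1 over the first 6 bytes.
byte 0: (77 XOR 84) XOR 46 = f3 XOR 46 = b5
byte 1: (f2 XOR ab) XOR 72 = 59 XOR 72 = 2b
byte 2: (1c XOR df) XOR 6f = c3 XOR 6f = ac
byte 3: (ce XOR 7b) XOR 6d = b5 XOR 6d = d8
byte 4: (91 XOR d9) XOR 3a = 48 XOR 3a = 72
byte 5: (75 XOR 08) XOR 20 = 7d XOR 20 = 5d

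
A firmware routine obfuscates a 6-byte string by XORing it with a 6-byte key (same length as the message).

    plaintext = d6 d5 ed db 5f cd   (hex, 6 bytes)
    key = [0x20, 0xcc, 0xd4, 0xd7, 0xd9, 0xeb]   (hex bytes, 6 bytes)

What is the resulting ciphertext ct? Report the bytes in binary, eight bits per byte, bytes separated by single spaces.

XOR is its own inverse, so applying the key byte-wise gives the result directly.
d6 ^ 20 = f6
d5 ^ cc = 19
ed ^ d4 = 39
db ^ d7 = 0c
5f ^ d9 = 86
cd ^ eb = 26

11110110 00011001 00111001 00001100 10000110 00100110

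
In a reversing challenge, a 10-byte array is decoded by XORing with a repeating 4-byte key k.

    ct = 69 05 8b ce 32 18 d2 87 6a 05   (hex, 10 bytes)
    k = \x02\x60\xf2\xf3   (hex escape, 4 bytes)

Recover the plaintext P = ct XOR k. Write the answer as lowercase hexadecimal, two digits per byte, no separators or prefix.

The 4-byte key repeats, so the effective keystream is 02 60 f2 f3 02 60 f2 f3 02 60.
byte 0: 105 XOR   2 = 107
byte 1:   5 XOR  96 = 101
byte 2: 139 XOR 242 = 121
byte 3: 206 XOR 243 =  61
byte 4:  50 XOR   2 =  48
byte 5:  24 XOR  96 = 120
byte 6: 210 XOR 242 =  32
byte 7: 135 XOR 243 = 116
byte 8: 106 XOR   2 = 104
byte 9:   5 XOR  96 = 101

6b65793d307820746865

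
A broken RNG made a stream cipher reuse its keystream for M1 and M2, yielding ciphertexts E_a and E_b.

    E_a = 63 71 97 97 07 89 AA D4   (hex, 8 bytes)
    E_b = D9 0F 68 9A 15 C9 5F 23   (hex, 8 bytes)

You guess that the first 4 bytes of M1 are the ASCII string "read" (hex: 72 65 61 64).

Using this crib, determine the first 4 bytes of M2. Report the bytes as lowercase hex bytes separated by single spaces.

First, E_a ⊕ E_b = (M1 ⊕ K) ⊕ (M2 ⊕ K) = M1 ⊕ M2, so the key drops out. Then M2 = (M1 ⊕ M2) ⊕ M1 over the first 4 bytes.
byte 0: (63 XOR d9) XOR 72 = ba XOR 72 = c8
byte 1: (71 XOR 0f) XOR 65 = 7e XOR 65 = 1b
byte 2: (97 XOR 68) XOR 61 = ff XOR 61 = 9e
byte 3: (97 XOR 9a) XOR 64 = 0d XOR 64 = 69

c8 1b 9e 69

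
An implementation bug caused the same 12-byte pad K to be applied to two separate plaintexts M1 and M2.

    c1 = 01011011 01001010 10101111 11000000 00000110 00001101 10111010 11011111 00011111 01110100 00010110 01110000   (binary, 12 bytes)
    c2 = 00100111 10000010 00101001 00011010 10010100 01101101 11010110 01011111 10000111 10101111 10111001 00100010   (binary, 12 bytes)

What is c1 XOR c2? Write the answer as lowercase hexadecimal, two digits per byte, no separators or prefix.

c1 ⊕ c2 = (M1 ⊕ K) ⊕ (M2 ⊕ K) = M1 ⊕ M2 — the shared key cancels under XOR.
01011011 xor 00100111 = 01111100
01001010 xor 10000010 = 11001000
10101111 xor 00101001 = 10000110
11000000 xor 00011010 = 11011010
00000110 xor 10010100 = 10010010
00001101 xor 01101101 = 01100000
10111010 xor 11010110 = 01101100
11011111 xor 01011111 = 10000000
00011111 xor 10000111 = 10011000
01110100 xor 10101111 = 11011011
00010110 xor 10111001 = 10101111
01110000 xor 00100010 = 01010010

7cc886da92606c8098dbaf52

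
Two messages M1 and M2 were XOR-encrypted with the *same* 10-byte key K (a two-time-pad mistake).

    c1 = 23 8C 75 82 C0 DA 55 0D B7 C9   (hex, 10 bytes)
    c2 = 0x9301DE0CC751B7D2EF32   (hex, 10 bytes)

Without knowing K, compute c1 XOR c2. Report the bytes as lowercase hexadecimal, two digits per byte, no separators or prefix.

c1 ⊕ c2 = (M1 ⊕ K) ⊕ (M2 ⊕ K) = M1 ⊕ M2 — the shared key cancels under XOR.
byte 0: 23 xor 93 = b0
byte 1: 8c xor 01 = 8d
byte 2: 75 xor de = ab
byte 3: 82 xor 0c = 8e
byte 4: c0 xor c7 = 07
byte 5: da xor 51 = 8b
byte 6: 55 xor b7 = e2
byte 7: 0d xor d2 = df
byte 8: b7 xor ef = 58
byte 9: c9 xor 32 = fb

b08dab8e078be2df58fb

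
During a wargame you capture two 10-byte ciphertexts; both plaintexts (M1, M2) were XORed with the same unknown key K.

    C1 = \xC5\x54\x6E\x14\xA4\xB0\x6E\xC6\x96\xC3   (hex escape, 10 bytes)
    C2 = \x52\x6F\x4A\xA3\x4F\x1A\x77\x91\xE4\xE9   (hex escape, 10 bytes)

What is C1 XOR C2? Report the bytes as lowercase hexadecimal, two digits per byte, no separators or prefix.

C1 ⊕ C2 = (M1 ⊕ K) ⊕ (M2 ⊕ K) = M1 ⊕ M2 — the shared key cancels under XOR.
byte 0: c5 xor 52 = 97
byte 1: 54 xor 6f = 3b
byte 2: 6e xor 4a = 24
byte 3: 14 xor a3 = b7
byte 4: a4 xor 4f = eb
byte 5: b0 xor 1a = aa
byte 6: 6e xor 77 = 19
byte 7: c6 xor 91 = 57
byte 8: 96 xor e4 = 72
byte 9: c3 xor e9 = 2a

973b24b7ebaa1957722a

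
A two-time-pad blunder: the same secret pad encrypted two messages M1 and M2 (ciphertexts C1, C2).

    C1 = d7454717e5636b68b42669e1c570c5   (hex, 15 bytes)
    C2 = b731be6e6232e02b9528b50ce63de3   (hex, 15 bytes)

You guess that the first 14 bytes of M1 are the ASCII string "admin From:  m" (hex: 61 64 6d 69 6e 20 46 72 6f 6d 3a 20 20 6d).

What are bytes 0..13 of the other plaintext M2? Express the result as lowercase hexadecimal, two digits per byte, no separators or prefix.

First, C1 ⊕ C2 = (M1 ⊕ K) ⊕ (M2 ⊕ K) = M1 ⊕ M2, so the key drops out. Then M2 = (M1 ⊕ M2) ⊕ M1 over the first 14 bytes.
byte 0: (d7 ^ b7) ^ 61 = 60 ^ 61 = 01
byte 1: (45 ^ 31) ^ 64 = 74 ^ 64 = 10
byte 2: (47 ^ be) ^ 6d = f9 ^ 6d = 94
byte 3: (17 ^ 6e) ^ 69 = 79 ^ 69 = 10
byte 4: (e5 ^ 62) ^ 6e = 87 ^ 6e = e9
byte 5: (63 ^ 32) ^ 20 = 51 ^ 20 = 71
byte 6: (6b ^ e0) ^ 46 = 8b ^ 46 = cd
byte 7: (68 ^ 2b) ^ 72 = 43 ^ 72 = 31
byte 8: (b4 ^ 95) ^ 6f = 21 ^ 6f = 4e
byte 9: (26 ^ 28) ^ 6d = 0e ^ 6d = 63
byte 10: (69 ^ b5) ^ 3a = dc ^ 3a = e6
byte 11: (e1 ^ 0c) ^ 20 = ed ^ 20 = cd
byte 12: (c5 ^ e6) ^ 20 = 23 ^ 20 = 03
byte 13: (70 ^ 3d) ^ 6d = 4d ^ 6d = 20

01109410e971cd314e63e6cd0320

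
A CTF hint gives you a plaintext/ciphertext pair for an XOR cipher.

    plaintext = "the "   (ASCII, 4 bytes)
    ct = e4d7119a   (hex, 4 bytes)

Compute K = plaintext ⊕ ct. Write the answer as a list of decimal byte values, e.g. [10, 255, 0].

Since ct = plaintext ⊕ K, XORing both sides with plaintext gives K = plaintext ⊕ ct.
byte 0: 74 XOR e4 = 90
byte 1: 68 XOR d7 = bf
byte 2: 65 XOR 11 = 74
byte 3: 20 XOR 9a = ba

[144, 191, 116, 186]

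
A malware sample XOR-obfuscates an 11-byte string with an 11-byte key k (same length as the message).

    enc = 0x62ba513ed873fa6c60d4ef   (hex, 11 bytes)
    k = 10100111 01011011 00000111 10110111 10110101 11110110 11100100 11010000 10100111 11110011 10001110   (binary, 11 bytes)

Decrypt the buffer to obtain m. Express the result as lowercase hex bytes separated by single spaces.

c5 e1 56 89 6d 85 1e bc c7 27 61

01100010 XOR 10100111 = 11000101
10111010 XOR 01011011 = 11100001
01010001 XOR 00000111 = 01010110
00111110 XOR 10110111 = 10001001
11011000 XOR 10110101 = 01101101
01110011 XOR 11110110 = 10000101
11111010 XOR 11100100 = 00011110
01101100 XOR 11010000 = 10111100
01100000 XOR 10100111 = 11000111
11010100 XOR 11110011 = 00100111
11101111 XOR 10001110 = 01100001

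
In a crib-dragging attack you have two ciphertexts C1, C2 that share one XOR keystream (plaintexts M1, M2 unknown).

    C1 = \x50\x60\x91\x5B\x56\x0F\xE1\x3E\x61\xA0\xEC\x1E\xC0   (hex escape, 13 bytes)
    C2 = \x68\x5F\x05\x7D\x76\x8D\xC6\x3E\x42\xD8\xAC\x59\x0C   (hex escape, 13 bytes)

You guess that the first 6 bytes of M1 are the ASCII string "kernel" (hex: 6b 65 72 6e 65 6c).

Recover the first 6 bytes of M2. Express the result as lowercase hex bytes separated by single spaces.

53 5a e6 48 45 ee

First, C1 ⊕ C2 = (M1 ⊕ K) ⊕ (M2 ⊕ K) = M1 ⊕ M2, so the key drops out. Then M2 = (M1 ⊕ M2) ⊕ M1 over the first 6 bytes.
byte 0: (50 ⊕ 68) ⊕ 6b = 38 ⊕ 6b = 53
byte 1: (60 ⊕ 5f) ⊕ 65 = 3f ⊕ 65 = 5a
byte 2: (91 ⊕ 05) ⊕ 72 = 94 ⊕ 72 = e6
byte 3: (5b ⊕ 7d) ⊕ 6e = 26 ⊕ 6e = 48
byte 4: (56 ⊕ 76) ⊕ 65 = 20 ⊕ 65 = 45
byte 5: (0f ⊕ 8d) ⊕ 6c = 82 ⊕ 6c = ee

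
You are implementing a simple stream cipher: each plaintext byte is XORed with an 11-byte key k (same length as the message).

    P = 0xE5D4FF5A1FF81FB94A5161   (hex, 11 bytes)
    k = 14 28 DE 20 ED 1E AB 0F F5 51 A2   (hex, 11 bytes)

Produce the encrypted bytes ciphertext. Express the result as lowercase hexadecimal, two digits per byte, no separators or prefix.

XOR is its own inverse, so applying the key byte-wise gives the result directly.
e5 ^ 14 = f1
d4 ^ 28 = fc
ff ^ de = 21
5a ^ 20 = 7a
1f ^ ed = f2
f8 ^ 1e = e6
1f ^ ab = b4
b9 ^ 0f = b6
4a ^ f5 = bf
51 ^ 51 = 00
61 ^ a2 = c3

f1fc217af2e6b4b6bf00c3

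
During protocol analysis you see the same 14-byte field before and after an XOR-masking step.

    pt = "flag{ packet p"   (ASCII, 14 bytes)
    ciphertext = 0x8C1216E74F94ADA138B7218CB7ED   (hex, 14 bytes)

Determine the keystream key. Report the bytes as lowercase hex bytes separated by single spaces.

Since ciphertext = pt ⊕ key, XORing both sides with pt gives key = pt ⊕ ciphertext.
byte 0: 102 XOR 140 = 234
byte 1: 108 XOR  18 = 126
byte 2:  97 XOR  22 = 119
byte 3: 103 XOR 231 = 128
byte 4: 123 XOR  79 =  52
byte 5:  32 XOR 148 = 180
byte 6: 112 XOR 173 = 221
byte 7:  97 XOR 161 = 192
byte 8:  99 XOR  56 =  91
byte 9: 107 XOR 183 = 220
byte 10: 101 XOR  33 =  68
byte 11: 116 XOR 140 = 248
byte 12:  32 XOR 183 = 151
byte 13: 112 XOR 237 = 157

ea 7e 77 80 34 b4 dd c0 5b dc 44 f8 97 9d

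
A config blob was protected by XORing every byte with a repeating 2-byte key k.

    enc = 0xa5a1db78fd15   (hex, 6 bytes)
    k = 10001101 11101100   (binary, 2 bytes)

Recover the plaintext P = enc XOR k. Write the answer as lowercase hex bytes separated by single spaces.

The 2-byte key repeats, so the effective keystream is 8d ec 8d ec 8d ec.
byte 0: 165 ⊕ 141 =  40
byte 1: 161 ⊕ 236 =  77
byte 2: 219 ⊕ 141 =  86
byte 3: 120 ⊕ 236 = 148
byte 4: 253 ⊕ 141 = 112
byte 5:  21 ⊕ 236 = 249

28 4d 56 94 70 f9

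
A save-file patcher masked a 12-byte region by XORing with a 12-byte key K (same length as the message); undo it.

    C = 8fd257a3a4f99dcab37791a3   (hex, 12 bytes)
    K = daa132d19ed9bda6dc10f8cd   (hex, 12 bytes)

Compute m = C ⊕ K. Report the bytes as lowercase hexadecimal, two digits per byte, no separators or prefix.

557365723a20206c6f67696e

XOR is its own inverse, so applying the key byte-wise gives the result directly.
143 xor 218 =  85
210 xor 161 = 115
 87 xor  50 = 101
163 xor 209 = 114
164 xor 158 =  58
249 xor 217 =  32
157 xor 189 =  32
202 xor 166 = 108
179 xor 220 = 111
119 xor  16 = 103
145 xor 248 = 105
163 xor 205 = 110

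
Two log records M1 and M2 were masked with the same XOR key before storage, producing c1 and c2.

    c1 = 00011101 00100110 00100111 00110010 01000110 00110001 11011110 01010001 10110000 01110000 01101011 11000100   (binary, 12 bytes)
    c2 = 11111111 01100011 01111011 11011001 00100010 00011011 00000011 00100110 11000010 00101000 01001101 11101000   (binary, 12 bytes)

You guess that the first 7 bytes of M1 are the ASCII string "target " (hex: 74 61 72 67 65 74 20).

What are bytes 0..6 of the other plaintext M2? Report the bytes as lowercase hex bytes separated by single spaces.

96 24 2e 8c 01 5e fd

First, c1 ⊕ c2 = (M1 ⊕ K) ⊕ (M2 ⊕ K) = M1 ⊕ M2, so the key drops out. Then M2 = (M1 ⊕ M2) ⊕ M1 over the first 7 bytes.
byte 0: (1d ⊕ ff) ⊕ 74 = e2 ⊕ 74 = 96
byte 1: (26 ⊕ 63) ⊕ 61 = 45 ⊕ 61 = 24
byte 2: (27 ⊕ 7b) ⊕ 72 = 5c ⊕ 72 = 2e
byte 3: (32 ⊕ d9) ⊕ 67 = eb ⊕ 67 = 8c
byte 4: (46 ⊕ 22) ⊕ 65 = 64 ⊕ 65 = 01
byte 5: (31 ⊕ 1b) ⊕ 74 = 2a ⊕ 74 = 5e
byte 6: (de ⊕ 03) ⊕ 20 = dd ⊕ 20 = fd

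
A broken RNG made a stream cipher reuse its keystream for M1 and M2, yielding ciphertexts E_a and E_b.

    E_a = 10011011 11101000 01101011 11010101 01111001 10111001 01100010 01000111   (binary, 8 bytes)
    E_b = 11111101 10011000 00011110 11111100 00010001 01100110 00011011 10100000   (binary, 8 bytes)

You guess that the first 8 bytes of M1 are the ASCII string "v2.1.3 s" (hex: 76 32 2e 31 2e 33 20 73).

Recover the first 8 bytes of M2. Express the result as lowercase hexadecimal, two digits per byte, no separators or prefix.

10425b1846ec5994

First, E_a ⊕ E_b = (M1 ⊕ K) ⊕ (M2 ⊕ K) = M1 ⊕ M2, so the key drops out. Then M2 = (M1 ⊕ M2) ⊕ M1 over the first 8 bytes.
byte 0: (9b xor fd) xor 76 = 66 xor 76 = 10
byte 1: (e8 xor 98) xor 32 = 70 xor 32 = 42
byte 2: (6b xor 1e) xor 2e = 75 xor 2e = 5b
byte 3: (d5 xor fc) xor 31 = 29 xor 31 = 18
byte 4: (79 xor 11) xor 2e = 68 xor 2e = 46
byte 5: (b9 xor 66) xor 33 = df xor 33 = ec
byte 6: (62 xor 1b) xor 20 = 79 xor 20 = 59
byte 7: (47 xor a0) xor 73 = e7 xor 73 = 94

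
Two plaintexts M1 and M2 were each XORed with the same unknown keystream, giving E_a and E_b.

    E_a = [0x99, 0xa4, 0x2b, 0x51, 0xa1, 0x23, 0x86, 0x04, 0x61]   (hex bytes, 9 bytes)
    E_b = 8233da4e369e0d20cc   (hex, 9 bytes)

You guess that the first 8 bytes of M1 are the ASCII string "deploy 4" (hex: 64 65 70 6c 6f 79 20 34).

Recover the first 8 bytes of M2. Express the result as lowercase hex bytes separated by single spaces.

First, E_a ⊕ E_b = (M1 ⊕ K) ⊕ (M2 ⊕ K) = M1 ⊕ M2, so the key drops out. Then M2 = (M1 ⊕ M2) ⊕ M1 over the first 8 bytes.
byte 0: (99 XOR 82) XOR 64 = 1b XOR 64 = 7f
byte 1: (a4 XOR 33) XOR 65 = 97 XOR 65 = f2
byte 2: (2b XOR da) XOR 70 = f1 XOR 70 = 81
byte 3: (51 XOR 4e) XOR 6c = 1f XOR 6c = 73
byte 4: (a1 XOR 36) XOR 6f = 97 XOR 6f = f8
byte 5: (23 XOR 9e) XOR 79 = bd XOR 79 = c4
byte 6: (86 XOR 0d) XOR 20 = 8b XOR 20 = ab
byte 7: (04 XOR 20) XOR 34 = 24 XOR 34 = 10

7f f2 81 73 f8 c4 ab 10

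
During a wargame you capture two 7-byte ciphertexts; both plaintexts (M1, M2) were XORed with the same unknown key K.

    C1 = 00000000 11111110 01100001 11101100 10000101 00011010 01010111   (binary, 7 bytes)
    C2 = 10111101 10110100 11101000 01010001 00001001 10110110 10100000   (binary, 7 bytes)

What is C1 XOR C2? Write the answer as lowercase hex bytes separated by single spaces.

bd 4a 89 bd 8c ac f7

C1 ⊕ C2 = (M1 ⊕ K) ⊕ (M2 ⊕ K) = M1 ⊕ M2 — the shared key cancels under XOR.
00 ^ bd = bd
fe ^ b4 = 4a
61 ^ e8 = 89
ec ^ 51 = bd
85 ^ 09 = 8c
1a ^ b6 = ac
57 ^ a0 = f7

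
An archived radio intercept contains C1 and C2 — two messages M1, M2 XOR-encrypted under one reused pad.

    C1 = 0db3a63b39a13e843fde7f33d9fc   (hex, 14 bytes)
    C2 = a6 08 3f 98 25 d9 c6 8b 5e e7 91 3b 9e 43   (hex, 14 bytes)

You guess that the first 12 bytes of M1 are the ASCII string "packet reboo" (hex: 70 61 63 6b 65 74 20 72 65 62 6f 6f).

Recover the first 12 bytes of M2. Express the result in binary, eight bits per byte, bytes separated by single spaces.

First, C1 ⊕ C2 = (M1 ⊕ K) ⊕ (M2 ⊕ K) = M1 ⊕ M2, so the key drops out. Then M2 = (M1 ⊕ M2) ⊕ M1 over the first 12 bytes.
byte 0: (0d XOR a6) XOR 70 = ab XOR 70 = db
byte 1: (b3 XOR 08) XOR 61 = bb XOR 61 = da
byte 2: (a6 XOR 3f) XOR 63 = 99 XOR 63 = fa
byte 3: (3b XOR 98) XOR 6b = a3 XOR 6b = c8
byte 4: (39 XOR 25) XOR 65 = 1c XOR 65 = 79
byte 5: (a1 XOR d9) XOR 74 = 78 XOR 74 = 0c
byte 6: (3e XOR c6) XOR 20 = f8 XOR 20 = d8
byte 7: (84 XOR 8b) XOR 72 = 0f XOR 72 = 7d
byte 8: (3f XOR 5e) XOR 65 = 61 XOR 65 = 04
byte 9: (de XOR e7) XOR 62 = 39 XOR 62 = 5b
byte 10: (7f XOR 91) XOR 6f = ee XOR 6f = 81
byte 11: (33 XOR 3b) XOR 6f = 08 XOR 6f = 67

11011011 11011010 11111010 11001000 01111001 00001100 11011000 01111101 00000100 01011011 10000001 01100111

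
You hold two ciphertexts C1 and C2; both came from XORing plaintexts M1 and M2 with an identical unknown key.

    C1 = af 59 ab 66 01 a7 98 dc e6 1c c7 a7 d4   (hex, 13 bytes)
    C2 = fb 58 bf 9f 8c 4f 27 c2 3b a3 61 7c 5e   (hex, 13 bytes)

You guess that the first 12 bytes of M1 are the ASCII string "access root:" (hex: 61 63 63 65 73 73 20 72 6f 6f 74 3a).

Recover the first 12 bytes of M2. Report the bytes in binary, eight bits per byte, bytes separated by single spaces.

00110101 01100010 01110111 10011100 11111110 10011011 10011111 01101100 10110010 11010000 11010010 11100001

First, C1 ⊕ C2 = (M1 ⊕ K) ⊕ (M2 ⊕ K) = M1 ⊕ M2, so the key drops out. Then M2 = (M1 ⊕ M2) ⊕ M1 over the first 12 bytes.
byte 0: (af xor fb) xor 61 = 54 xor 61 = 35
byte 1: (59 xor 58) xor 63 = 01 xor 63 = 62
byte 2: (ab xor bf) xor 63 = 14 xor 63 = 77
byte 3: (66 xor 9f) xor 65 = f9 xor 65 = 9c
byte 4: (01 xor 8c) xor 73 = 8d xor 73 = fe
byte 5: (a7 xor 4f) xor 73 = e8 xor 73 = 9b
byte 6: (98 xor 27) xor 20 = bf xor 20 = 9f
byte 7: (dc xor c2) xor 72 = 1e xor 72 = 6c
byte 8: (e6 xor 3b) xor 6f = dd xor 6f = b2
byte 9: (1c xor a3) xor 6f = bf xor 6f = d0
byte 10: (c7 xor 61) xor 74 = a6 xor 74 = d2
byte 11: (a7 xor 7c) xor 3a = db xor 3a = e1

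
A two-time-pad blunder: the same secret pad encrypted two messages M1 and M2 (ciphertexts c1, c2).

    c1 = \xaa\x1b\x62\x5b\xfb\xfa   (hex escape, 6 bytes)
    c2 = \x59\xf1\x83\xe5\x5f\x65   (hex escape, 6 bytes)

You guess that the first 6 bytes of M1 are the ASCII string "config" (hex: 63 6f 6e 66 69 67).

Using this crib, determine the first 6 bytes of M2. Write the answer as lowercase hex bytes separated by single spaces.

90 85 8f d8 cd f8

First, c1 ⊕ c2 = (M1 ⊕ K) ⊕ (M2 ⊕ K) = M1 ⊕ M2, so the key drops out. Then M2 = (M1 ⊕ M2) ⊕ M1 over the first 6 bytes.
byte 0: (aa ⊕ 59) ⊕ 63 = f3 ⊕ 63 = 90
byte 1: (1b ⊕ f1) ⊕ 6f = ea ⊕ 6f = 85
byte 2: (62 ⊕ 83) ⊕ 6e = e1 ⊕ 6e = 8f
byte 3: (5b ⊕ e5) ⊕ 66 = be ⊕ 66 = d8
byte 4: (fb ⊕ 5f) ⊕ 69 = a4 ⊕ 69 = cd
byte 5: (fa ⊕ 65) ⊕ 67 = 9f ⊕ 67 = f8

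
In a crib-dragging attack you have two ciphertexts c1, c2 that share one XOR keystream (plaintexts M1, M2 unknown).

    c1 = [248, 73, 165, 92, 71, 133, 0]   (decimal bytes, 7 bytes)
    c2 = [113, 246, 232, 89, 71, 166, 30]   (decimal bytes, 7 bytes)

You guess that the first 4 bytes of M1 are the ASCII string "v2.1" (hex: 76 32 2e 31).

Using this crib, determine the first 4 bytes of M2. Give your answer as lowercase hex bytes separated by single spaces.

ff 8d 63 34

First, c1 ⊕ c2 = (M1 ⊕ K) ⊕ (M2 ⊕ K) = M1 ⊕ M2, so the key drops out. Then M2 = (M1 ⊕ M2) ⊕ M1 over the first 4 bytes.
byte 0: (f8 ⊕ 71) ⊕ 76 = 89 ⊕ 76 = ff
byte 1: (49 ⊕ f6) ⊕ 32 = bf ⊕ 32 = 8d
byte 2: (a5 ⊕ e8) ⊕ 2e = 4d ⊕ 2e = 63
byte 3: (5c ⊕ 59) ⊕ 31 = 05 ⊕ 31 = 34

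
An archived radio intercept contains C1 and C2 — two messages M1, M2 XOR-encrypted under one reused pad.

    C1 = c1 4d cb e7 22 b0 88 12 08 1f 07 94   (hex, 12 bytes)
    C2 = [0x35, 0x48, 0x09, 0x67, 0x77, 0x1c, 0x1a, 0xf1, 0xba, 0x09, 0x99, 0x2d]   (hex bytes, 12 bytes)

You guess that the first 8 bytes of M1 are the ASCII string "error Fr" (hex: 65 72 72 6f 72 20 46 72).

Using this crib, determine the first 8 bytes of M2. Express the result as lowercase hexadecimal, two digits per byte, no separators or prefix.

9177b0ef278cd491

First, C1 ⊕ C2 = (M1 ⊕ K) ⊕ (M2 ⊕ K) = M1 ⊕ M2, so the key drops out. Then M2 = (M1 ⊕ M2) ⊕ M1 over the first 8 bytes.
byte 0: (c1 XOR 35) XOR 65 = f4 XOR 65 = 91
byte 1: (4d XOR 48) XOR 72 = 05 XOR 72 = 77
byte 2: (cb XOR 09) XOR 72 = c2 XOR 72 = b0
byte 3: (e7 XOR 67) XOR 6f = 80 XOR 6f = ef
byte 4: (22 XOR 77) XOR 72 = 55 XOR 72 = 27
byte 5: (b0 XOR 1c) XOR 20 = ac XOR 20 = 8c
byte 6: (88 XOR 1a) XOR 46 = 92 XOR 46 = d4
byte 7: (12 XOR f1) XOR 72 = e3 XOR 72 = 91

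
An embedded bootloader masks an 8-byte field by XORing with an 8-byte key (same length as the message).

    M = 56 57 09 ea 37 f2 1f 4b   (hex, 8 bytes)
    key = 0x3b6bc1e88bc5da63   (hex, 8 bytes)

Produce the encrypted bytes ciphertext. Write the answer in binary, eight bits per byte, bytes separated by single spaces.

01101101 00111100 11001000 00000010 10111100 00110111 11000101 00101000

byte 0:  86 ^  59 = 109
byte 1:  87 ^ 107 =  60
byte 2:   9 ^ 193 = 200
byte 3: 234 ^ 232 =   2
byte 4:  55 ^ 139 = 188
byte 5: 242 ^ 197 =  55
byte 6:  31 ^ 218 = 197
byte 7:  75 ^  99 =  40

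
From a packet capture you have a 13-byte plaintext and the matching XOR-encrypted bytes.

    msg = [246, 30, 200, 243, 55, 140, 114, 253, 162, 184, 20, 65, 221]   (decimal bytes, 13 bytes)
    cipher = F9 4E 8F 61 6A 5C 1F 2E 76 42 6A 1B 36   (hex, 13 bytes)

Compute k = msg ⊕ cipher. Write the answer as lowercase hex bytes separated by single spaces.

Since cipher = msg ⊕ k, XORing both sides with msg gives k = msg ⊕ cipher.
f6 ^ f9 = 0f
1e ^ 4e = 50
c8 ^ 8f = 47
f3 ^ 61 = 92
37 ^ 6a = 5d
8c ^ 5c = d0
72 ^ 1f = 6d
fd ^ 2e = d3
a2 ^ 76 = d4
b8 ^ 42 = fa
14 ^ 6a = 7e
41 ^ 1b = 5a
dd ^ 36 = eb

0f 50 47 92 5d d0 6d d3 d4 fa 7e 5a eb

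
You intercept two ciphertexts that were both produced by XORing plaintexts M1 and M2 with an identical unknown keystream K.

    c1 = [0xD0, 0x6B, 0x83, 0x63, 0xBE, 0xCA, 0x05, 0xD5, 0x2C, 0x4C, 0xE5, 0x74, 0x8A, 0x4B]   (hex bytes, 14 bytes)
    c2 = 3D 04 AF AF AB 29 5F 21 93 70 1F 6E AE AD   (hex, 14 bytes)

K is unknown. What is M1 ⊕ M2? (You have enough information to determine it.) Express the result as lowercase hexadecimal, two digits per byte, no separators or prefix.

c1 ⊕ c2 = (M1 ⊕ K) ⊕ (M2 ⊕ K) = M1 ⊕ M2 — the shared key cancels under XOR.
208 ^  61 = 237
107 ^   4 = 111
131 ^ 175 =  44
 99 ^ 175 = 204
190 ^ 171 =  21
202 ^  41 = 227
  5 ^  95 =  90
213 ^  33 = 244
 44 ^ 147 = 191
 76 ^ 112 =  60
229 ^  31 = 250
116 ^ 110 =  26
138 ^ 174 =  36
 75 ^ 173 = 230

ed6f2ccc15e35af4bf3cfa1a24e6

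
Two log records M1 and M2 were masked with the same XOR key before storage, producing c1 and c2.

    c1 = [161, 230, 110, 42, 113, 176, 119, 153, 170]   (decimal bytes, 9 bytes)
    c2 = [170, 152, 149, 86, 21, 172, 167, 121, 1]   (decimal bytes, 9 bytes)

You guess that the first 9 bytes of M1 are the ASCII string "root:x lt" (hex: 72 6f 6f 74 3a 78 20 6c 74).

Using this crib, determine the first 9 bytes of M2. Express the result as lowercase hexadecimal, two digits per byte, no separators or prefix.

791194085e64f08cdf

First, c1 ⊕ c2 = (M1 ⊕ K) ⊕ (M2 ⊕ K) = M1 ⊕ M2, so the key drops out. Then M2 = (M1 ⊕ M2) ⊕ M1 over the first 9 bytes.
byte 0: (a1 xor aa) xor 72 = 0b xor 72 = 79
byte 1: (e6 xor 98) xor 6f = 7e xor 6f = 11
byte 2: (6e xor 95) xor 6f = fb xor 6f = 94
byte 3: (2a xor 56) xor 74 = 7c xor 74 = 08
byte 4: (71 xor 15) xor 3a = 64 xor 3a = 5e
byte 5: (b0 xor ac) xor 78 = 1c xor 78 = 64
byte 6: (77 xor a7) xor 20 = d0 xor 20 = f0
byte 7: (99 xor 79) xor 6c = e0 xor 6c = 8c
byte 8: (aa xor 01) xor 74 = ab xor 74 = df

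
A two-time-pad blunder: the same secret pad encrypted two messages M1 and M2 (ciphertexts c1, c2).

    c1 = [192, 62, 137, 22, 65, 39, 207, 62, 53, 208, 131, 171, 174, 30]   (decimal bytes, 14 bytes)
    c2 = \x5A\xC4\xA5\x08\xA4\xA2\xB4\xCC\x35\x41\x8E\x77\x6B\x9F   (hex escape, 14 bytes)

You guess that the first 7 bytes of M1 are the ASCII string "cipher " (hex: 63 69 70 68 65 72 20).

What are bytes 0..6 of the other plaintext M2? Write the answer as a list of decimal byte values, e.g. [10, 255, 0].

First, c1 ⊕ c2 = (M1 ⊕ K) ⊕ (M2 ⊕ K) = M1 ⊕ M2, so the key drops out. Then M2 = (M1 ⊕ M2) ⊕ M1 over the first 7 bytes.
byte 0: (c0 XOR 5a) XOR 63 = 9a XOR 63 = f9
byte 1: (3e XOR c4) XOR 69 = fa XOR 69 = 93
byte 2: (89 XOR a5) XOR 70 = 2c XOR 70 = 5c
byte 3: (16 XOR 08) XOR 68 = 1e XOR 68 = 76
byte 4: (41 XOR a4) XOR 65 = e5 XOR 65 = 80
byte 5: (27 XOR a2) XOR 72 = 85 XOR 72 = f7
byte 6: (cf XOR b4) XOR 20 = 7b XOR 20 = 5b

[249, 147, 92, 118, 128, 247, 91]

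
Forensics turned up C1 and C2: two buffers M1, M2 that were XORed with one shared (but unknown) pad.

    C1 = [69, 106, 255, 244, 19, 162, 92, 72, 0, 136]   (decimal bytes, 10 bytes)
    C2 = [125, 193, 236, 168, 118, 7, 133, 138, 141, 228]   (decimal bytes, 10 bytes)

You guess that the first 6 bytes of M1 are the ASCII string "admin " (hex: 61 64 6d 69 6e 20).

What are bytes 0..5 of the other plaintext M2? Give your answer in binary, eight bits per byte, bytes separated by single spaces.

01011001 11001111 01111110 00110101 00001011 10000101

First, C1 ⊕ C2 = (M1 ⊕ K) ⊕ (M2 ⊕ K) = M1 ⊕ M2, so the key drops out. Then M2 = (M1 ⊕ M2) ⊕ M1 over the first 6 bytes.
byte 0: (45 ^ 7d) ^ 61 = 38 ^ 61 = 59
byte 1: (6a ^ c1) ^ 64 = ab ^ 64 = cf
byte 2: (ff ^ ec) ^ 6d = 13 ^ 6d = 7e
byte 3: (f4 ^ a8) ^ 69 = 5c ^ 69 = 35
byte 4: (13 ^ 76) ^ 6e = 65 ^ 6e = 0b
byte 5: (a2 ^ 07) ^ 20 = a5 ^ 20 = 85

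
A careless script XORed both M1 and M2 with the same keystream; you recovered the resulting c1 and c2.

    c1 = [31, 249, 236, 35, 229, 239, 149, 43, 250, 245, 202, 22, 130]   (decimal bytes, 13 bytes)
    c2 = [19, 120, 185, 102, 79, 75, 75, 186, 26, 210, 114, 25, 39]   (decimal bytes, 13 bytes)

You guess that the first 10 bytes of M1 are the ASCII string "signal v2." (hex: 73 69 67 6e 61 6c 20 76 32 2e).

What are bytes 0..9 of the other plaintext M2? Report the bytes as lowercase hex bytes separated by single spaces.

First, c1 ⊕ c2 = (M1 ⊕ K) ⊕ (M2 ⊕ K) = M1 ⊕ M2, so the key drops out. Then M2 = (M1 ⊕ M2) ⊕ M1 over the first 10 bytes.
byte 0: (1f ^ 13) ^ 73 = 0c ^ 73 = 7f
byte 1: (f9 ^ 78) ^ 69 = 81 ^ 69 = e8
byte 2: (ec ^ b9) ^ 67 = 55 ^ 67 = 32
byte 3: (23 ^ 66) ^ 6e = 45 ^ 6e = 2b
byte 4: (e5 ^ 4f) ^ 61 = aa ^ 61 = cb
byte 5: (ef ^ 4b) ^ 6c = a4 ^ 6c = c8
byte 6: (95 ^ 4b) ^ 20 = de ^ 20 = fe
byte 7: (2b ^ ba) ^ 76 = 91 ^ 76 = e7
byte 8: (fa ^ 1a) ^ 32 = e0 ^ 32 = d2
byte 9: (f5 ^ d2) ^ 2e = 27 ^ 2e = 09

7f e8 32 2b cb c8 fe e7 d2 09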